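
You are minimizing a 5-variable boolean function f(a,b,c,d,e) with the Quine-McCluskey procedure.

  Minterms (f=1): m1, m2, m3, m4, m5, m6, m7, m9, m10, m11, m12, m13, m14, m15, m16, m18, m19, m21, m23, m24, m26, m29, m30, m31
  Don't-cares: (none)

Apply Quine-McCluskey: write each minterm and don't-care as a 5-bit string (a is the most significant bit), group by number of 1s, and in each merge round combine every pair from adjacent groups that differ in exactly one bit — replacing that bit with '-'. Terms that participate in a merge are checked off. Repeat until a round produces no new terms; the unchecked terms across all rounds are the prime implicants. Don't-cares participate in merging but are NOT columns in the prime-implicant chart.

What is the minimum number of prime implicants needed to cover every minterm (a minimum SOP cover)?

[col 0] 00001*, 00010*, 00011*, 00100*, 00101*, 00110*, 00111*, 01001*, 01010*, 01011*, 01100*, 01101*, 01110*, 01111*, 10000*, 10010*, 10011*, 10101*, 10111*, 11000*, 11010*, 11101*, 11110*, 11111*
[col 1] -0010*, -0011*, -0101*, -0111*, -1010*, -1101*, -1110*, -1111*, 0-001*, 0-010*, 0-011*, 0-100*, 0-101*, 0-110*, 0-111*, 00-01*, 00-10*, 00-11*, 000-1*, 0001-*, 001-0*, 001-1*, 0010-*, 0011-*, 01-01*, 01-10*, 01-11*, 010-1*, 0101-*, 011-0*, 011-1*, 0110-*, 0111-*, 1-000*, 1-010*, 1-101*, 1-111*, 10-11*, 100-0*, 1001-*, 101-1*, 11-10*, 110-0*, 111-1*, 1111-*
[col 2] --010, --101*, --111*, -0-11, -001-, -01-1*, -1-10, -11-1*, -111-, 0--01*, 0--10*, 0--11*, 0-0-1*, 0-01-*, 0-1-0*, 0-1-1*, 0-10-*, 0-11-*, 00--1*, 00-1-*, 001--*, 01--1*, 01-1-*, 011--*, 1-0-0, 1-1-1*
[col 3] --1-1, 0---1, 0--1-, 0-1--
Prime implicants: --010, --1-1, -0-11, -001-, -1-10, -111-, 0---1, 0--1-, 0-1--, 1-0-0
PI chart (minterm → PIs covering it):
  1 | 0---1  (sole → essential)
  2 | --010,-001-,0--1-
  3 | -0-11,-001-,0---1,0--1-
  4 | 0-1--  (sole → essential)
  5 | --1-1,0---1,0-1--
  6 | 0--1-,0-1--
  7 | --1-1,-0-11,0---1,0--1-,0-1--
  9 | 0---1  (sole → essential)
  10 | --010,-1-10,0--1-
  11 | 0---1,0--1-
  12 | 0-1--  (sole → essential)
  13 | --1-1,0---1,0-1--
  14 | -1-10,-111-,0--1-,0-1--
  15 | --1-1,-111-,0---1,0--1-,0-1--
  16 | 1-0-0  (sole → essential)
  18 | --010,-001-,1-0-0
  19 | -0-11,-001-
  21 | --1-1  (sole → essential)
  23 | --1-1,-0-11
  24 | 1-0-0  (sole → essential)
  26 | --010,-1-10,1-0-0
  29 | --1-1  (sole → essential)
  30 | -1-10,-111-
  31 | --1-1,-111-
Essential prime implicants: --1-1, 0---1, 0-1--, 1-0-0
Petrick residual → -001-, -1-10
Minimum SOP uses 6 PIs: ce + b'c'd + bde' + a'e + a'c + ac'e'

6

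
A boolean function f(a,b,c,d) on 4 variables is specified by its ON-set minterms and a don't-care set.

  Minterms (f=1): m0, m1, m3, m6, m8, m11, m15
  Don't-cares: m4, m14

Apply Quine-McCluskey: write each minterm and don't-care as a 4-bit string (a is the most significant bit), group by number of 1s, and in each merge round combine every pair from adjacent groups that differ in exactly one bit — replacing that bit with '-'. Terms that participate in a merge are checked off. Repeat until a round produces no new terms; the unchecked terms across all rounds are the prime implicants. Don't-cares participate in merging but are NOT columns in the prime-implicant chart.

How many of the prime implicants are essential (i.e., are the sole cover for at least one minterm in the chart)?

[col 0] 0000*, 0001*, 0011*, 0100*, 0110*, 1000*, 1011*, 1110*, 1111*
[col 1] -000, -011, -110, 0-00, 00-1, 000-, 01-0, 1-11, 111-
Prime implicants: -000, -011, -110, 0-00, 00-1, 000-, 01-0, 1-11, 111-
PI chart (minterm → PIs covering it):
  0 | -000,0-00,000-
  1 | 00-1,000-
  3 | -011,00-1
  6 | -110,01-0
  8 | -000  (sole → essential)
  11 | -011,1-11
  15 | 1-11,111-
Essential prime implicants: -000

1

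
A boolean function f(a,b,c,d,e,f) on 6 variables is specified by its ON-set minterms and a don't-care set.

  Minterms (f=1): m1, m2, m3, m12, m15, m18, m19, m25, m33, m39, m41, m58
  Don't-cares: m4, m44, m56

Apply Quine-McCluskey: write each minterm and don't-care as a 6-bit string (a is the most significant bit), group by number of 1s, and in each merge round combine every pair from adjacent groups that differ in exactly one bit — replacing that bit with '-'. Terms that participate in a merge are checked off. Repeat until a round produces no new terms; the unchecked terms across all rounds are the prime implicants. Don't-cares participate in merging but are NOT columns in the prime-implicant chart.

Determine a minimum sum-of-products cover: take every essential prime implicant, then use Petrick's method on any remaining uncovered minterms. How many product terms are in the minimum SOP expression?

8

Round 0: 000001✓ 000010✓ 000011✓ 000100✓ 001100✓ 001111 010010✓ 010011✓ 011001 100001✓ 100111 101001✓ 101100✓ 111000✓ 111010✓
Round 1: -00001 -01100 0-0010✓ 0-0011✓ 00-100 0000-1 00001-✓ 01001-✓ 10-001 1110-0
Round 2: 0-001-
PIs = {-00001, -01100, 0-001-, 00-100, 0000-1, 001111, 011001, 10-001, 100111, 1110-0}
Coverage chart:
  m1: -00001,0000-1
  m2: 0-001- ←essential
  m3: 0-001-,0000-1
  m12: -01100,00-100
  m15: 001111 ←essential
  m18: 0-001- ←essential
  m19: 0-001- ←essential
  m25: 011001 ←essential
  m33: -00001,10-001
  m39: 100111 ←essential
  m41: 10-001 ←essential
  m58: 1110-0 ←essential
Essential: 0-001-, 001111, 011001, 10-001, 100111, 1110-0
Petrick residual → -00001, -01100
Min cover (8 terms): b'c'd'e'f + b'cde'f' + a'c'd'e + a'b'cdef + a'bcd'e'f + ab'd'e'f + ab'c'def + abcd'f'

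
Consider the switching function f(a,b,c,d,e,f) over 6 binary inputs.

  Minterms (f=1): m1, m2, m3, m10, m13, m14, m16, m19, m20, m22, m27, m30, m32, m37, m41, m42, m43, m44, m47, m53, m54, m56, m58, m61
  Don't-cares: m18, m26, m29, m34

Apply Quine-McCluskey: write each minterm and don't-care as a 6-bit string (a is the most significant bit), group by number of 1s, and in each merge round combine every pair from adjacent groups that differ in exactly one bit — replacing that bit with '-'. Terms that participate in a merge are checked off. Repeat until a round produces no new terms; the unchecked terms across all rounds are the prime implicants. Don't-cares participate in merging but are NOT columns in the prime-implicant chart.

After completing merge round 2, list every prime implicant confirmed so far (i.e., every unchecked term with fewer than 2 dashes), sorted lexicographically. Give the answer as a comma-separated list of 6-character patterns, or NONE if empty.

-10110, -11101, 0-1101, 0000-1, 1-0101, 1000-0, 101-11, 1010-1, 10101-, 101100, 11-101, 1110-0

size-2^0 implicants → 000001(✓)  000010(✓)  000011(✓)  001010(✓)  001101(✓)  001110(✓)  010000(✓)  010010(✓)  010011(✓)  010100(✓)  010110(✓)  011010(✓)  011011(✓)  011101(✓)  011110(✓)  100000(✓)  100010(✓)  100101(✓)  101001(✓)  101010(✓)  101011(✓)  101100  101111(✓)  110101(✓)  110110(✓)  111000(✓)  111010(✓)  111101(✓)
size-2^1 implicants → -00010(✓)  -01010(✓)  -10110  -11010(✓)  -11101  0-0010(✓)  0-0011(✓)  0-1010(✓)  0-1101  0-1110(✓)  00-010(✓)  0000-1  00001-(✓)  001-10(✓)  01-010(✓)  01-011(✓)  01-110(✓)  010-00(✓)  010-10(✓)  0100-0(✓)  01001-(✓)  0101-0(✓)  011-10(✓)  01101-(✓)  1-0101  1-1010(✓)  10-010(✓)  1000-0  101-11  1010-1  10101-  11-101  1110-0
size-2^2 implicants → --1010  -0-010  0--010  0-001-  0-1-10  01--10  01-01-  010--0
Unchecked terms (primes): --1010, -0-010, -10110, -11101, 0--010, 0-001-, 0-1-10, 0-1101, 0000-1, 01--10, 01-01-, 010--0, 1-0101, 1000-0, 101-11, 1010-1, 10101-, 101100, 11-101, 1110-0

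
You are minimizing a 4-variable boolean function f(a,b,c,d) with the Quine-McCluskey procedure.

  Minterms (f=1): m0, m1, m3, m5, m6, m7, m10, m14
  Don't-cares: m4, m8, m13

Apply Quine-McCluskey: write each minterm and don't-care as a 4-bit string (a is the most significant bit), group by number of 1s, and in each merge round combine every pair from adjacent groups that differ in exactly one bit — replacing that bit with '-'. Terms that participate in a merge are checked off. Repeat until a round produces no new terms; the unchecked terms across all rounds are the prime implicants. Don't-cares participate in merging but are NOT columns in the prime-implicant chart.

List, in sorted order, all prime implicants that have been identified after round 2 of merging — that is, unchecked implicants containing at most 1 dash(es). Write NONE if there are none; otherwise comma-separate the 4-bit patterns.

size-2^0 implicants → 0000(✓)  0001(✓)  0011(✓)  0100(✓)  0101(✓)  0110(✓)  0111(✓)  1000(✓)  1010(✓)  1101(✓)  1110(✓)
size-2^1 implicants → -000  -101  -110  0-00(✓)  0-01(✓)  0-11(✓)  00-1(✓)  000-(✓)  01-0(✓)  01-1(✓)  010-(✓)  011-(✓)  1-10  10-0
size-2^2 implicants → 0--1  0-0-  01--
Unchecked terms (primes): -000, -101, -110, 0--1, 0-0-, 01--, 1-10, 10-0

-000, -101, -110, 1-10, 10-0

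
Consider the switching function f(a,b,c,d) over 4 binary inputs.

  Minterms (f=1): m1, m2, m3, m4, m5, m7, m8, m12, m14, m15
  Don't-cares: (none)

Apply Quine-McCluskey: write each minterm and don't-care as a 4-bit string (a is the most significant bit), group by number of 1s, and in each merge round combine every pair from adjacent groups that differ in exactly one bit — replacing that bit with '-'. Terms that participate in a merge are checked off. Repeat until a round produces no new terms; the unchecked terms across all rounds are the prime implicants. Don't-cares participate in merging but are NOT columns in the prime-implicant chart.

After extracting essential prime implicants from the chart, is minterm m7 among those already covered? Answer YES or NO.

YES

size-2^0 implicants → 0001(✓)  0010(✓)  0011(✓)  0100(✓)  0101(✓)  0111(✓)  1000(✓)  1100(✓)  1110(✓)  1111(✓)
size-2^1 implicants → -100  -111  0-01(✓)  0-11(✓)  00-1(✓)  001-  01-1(✓)  010-  1-00  11-0  111-
size-2^2 implicants → 0--1
Unchecked terms (primes): -100, -111, 0--1, 001-, 010-, 1-00, 11-0, 111-
Minterm coverage:
  m1 ⊆ 0--1 [E]
  m2 ⊆ 001- [E]
  m3 ⊆ 0--1,001-
  m4 ⊆ -100,010-
  m5 ⊆ 0--1,010-
  m7 ⊆ -111,0--1
  m8 ⊆ 1-00 [E]
  m12 ⊆ -100,1-00,11-0
  m14 ⊆ 11-0,111-
  m15 ⊆ -111,111-
E = {0--1, 001-, 1-00}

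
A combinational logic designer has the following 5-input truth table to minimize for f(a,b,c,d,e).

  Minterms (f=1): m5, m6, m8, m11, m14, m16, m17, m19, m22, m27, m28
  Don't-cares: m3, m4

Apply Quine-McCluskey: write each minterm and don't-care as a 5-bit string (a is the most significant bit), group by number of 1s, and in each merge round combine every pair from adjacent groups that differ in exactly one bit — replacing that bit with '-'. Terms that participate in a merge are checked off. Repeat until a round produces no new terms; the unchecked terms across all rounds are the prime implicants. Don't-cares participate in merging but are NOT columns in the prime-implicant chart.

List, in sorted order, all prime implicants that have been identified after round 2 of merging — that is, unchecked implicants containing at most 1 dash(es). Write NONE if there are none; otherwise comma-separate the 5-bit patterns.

-0110, 0-110, 001-0, 0010-, 01000, 100-1, 1000-, 11100

Round 0: 00011✓ 00100✓ 00101✓ 00110✓ 01000 01011✓ 01110✓ 10000✓ 10001✓ 10011✓ 10110✓ 11011✓ 11100
Round 1: -0011✓ -0110 -1011✓ 0-011✓ 0-110 001-0 0010- 1-011✓ 100-1 1000-
Round 2: --011
PIs = {--011, -0110, 0-110, 001-0, 0010-, 01000, 100-1, 1000-, 11100}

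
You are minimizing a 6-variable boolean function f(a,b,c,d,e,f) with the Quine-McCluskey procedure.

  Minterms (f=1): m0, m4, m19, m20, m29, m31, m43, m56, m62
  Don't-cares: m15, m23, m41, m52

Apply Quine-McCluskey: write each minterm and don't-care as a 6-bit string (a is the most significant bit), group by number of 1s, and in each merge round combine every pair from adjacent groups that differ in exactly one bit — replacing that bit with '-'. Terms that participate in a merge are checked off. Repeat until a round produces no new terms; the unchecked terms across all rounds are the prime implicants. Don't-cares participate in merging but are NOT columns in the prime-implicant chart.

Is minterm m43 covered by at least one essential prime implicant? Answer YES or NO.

YES

[col 0] 000000*, 000100*, 001111*, 010011*, 010100*, 010111*, 011101*, 011111*, 101001*, 101011*, 110100*, 111000, 111110
[col 1] -10100, 0-0100, 0-1111, 000-00, 01-111, 010-11, 0111-1, 1010-1
Prime implicants: -10100, 0-0100, 0-1111, 000-00, 01-111, 010-11, 0111-1, 1010-1, 111000, 111110
PI chart (minterm → PIs covering it):
  0 | 000-00  (sole → essential)
  4 | 0-0100,000-00
  19 | 010-11  (sole → essential)
  20 | -10100,0-0100
  29 | 0111-1  (sole → essential)
  31 | 0-1111,01-111,0111-1
  43 | 1010-1  (sole → essential)
  56 | 111000  (sole → essential)
  62 | 111110  (sole → essential)
Essential prime implicants: 000-00, 010-11, 0111-1, 1010-1, 111000, 111110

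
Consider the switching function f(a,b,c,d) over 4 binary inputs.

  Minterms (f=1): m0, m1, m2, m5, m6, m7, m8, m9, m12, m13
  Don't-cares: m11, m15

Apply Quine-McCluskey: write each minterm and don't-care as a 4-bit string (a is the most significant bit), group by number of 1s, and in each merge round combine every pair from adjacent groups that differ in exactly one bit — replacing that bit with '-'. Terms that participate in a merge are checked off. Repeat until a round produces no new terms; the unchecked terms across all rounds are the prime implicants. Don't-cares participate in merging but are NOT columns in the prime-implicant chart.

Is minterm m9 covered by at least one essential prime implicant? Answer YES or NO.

Round 0: 0000✓ 0001✓ 0010✓ 0101✓ 0110✓ 0111✓ 1000✓ 1001✓ 1011✓ 1100✓ 1101✓ 1111✓
Round 1: -000✓ -001✓ -101✓ -111✓ 0-01✓ 0-10 00-0 000-✓ 01-1✓ 011- 1-00✓ 1-01✓ 1-11✓ 10-1✓ 100-✓ 11-1✓ 110-✓
Round 2: --01 -00- -1-1 1--1 1-0-
PIs = {--01, -00-, -1-1, 0-10, 00-0, 011-, 1--1, 1-0-}
Coverage chart:
  m0: -00-,00-0
  m1: --01,-00-
  m2: 0-10,00-0
  m5: --01,-1-1
  m6: 0-10,011-
  m7: -1-1,011-
  m8: -00-,1-0-
  m9: --01,-00-,1--1,1-0-
  m12: 1-0- ←essential
  m13: --01,-1-1,1--1,1-0-
Essential: 1-0-

YES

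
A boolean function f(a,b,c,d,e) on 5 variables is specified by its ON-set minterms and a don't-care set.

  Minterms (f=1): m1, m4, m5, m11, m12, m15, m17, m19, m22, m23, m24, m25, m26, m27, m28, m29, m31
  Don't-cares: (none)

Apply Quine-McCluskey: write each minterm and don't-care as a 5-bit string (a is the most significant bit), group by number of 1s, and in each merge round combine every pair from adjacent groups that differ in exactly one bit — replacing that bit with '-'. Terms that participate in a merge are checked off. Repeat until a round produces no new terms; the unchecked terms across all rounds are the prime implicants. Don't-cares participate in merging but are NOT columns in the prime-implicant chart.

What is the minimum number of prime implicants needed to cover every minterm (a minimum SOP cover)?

7

Round 0: 00001✓ 00100✓ 00101✓ 01011✓ 01100✓ 01111✓ 10001✓ 10011✓ 10110✓ 10111✓ 11000✓ 11001✓ 11010✓ 11011✓ 11100✓ 11101✓ 11111✓
Round 1: -0001 -1011✓ -1100 -1111✓ 0-100 00-01 0010- 01-11✓ 1-001✓ 1-011✓ 1-111✓ 10-11✓ 100-1✓ 1011- 11-00✓ 11-01✓ 11-11✓ 110-0✓ 110-1✓ 1100-✓ 1101-✓ 111-1✓ 1110-✓
Round 2: -1-11 1--11 1-0-1 11--1 11-0- 110--
PIs = {-0001, -1-11, -1100, 0-100, 00-01, 0010-, 1--11, 1-0-1, 1011-, 11--1, 11-0-, 110--}
Coverage chart:
  m1: -0001,00-01
  m4: 0-100,0010-
  m5: 00-01,0010-
  m11: -1-11 ←essential
  m12: -1100,0-100
  m15: -1-11 ←essential
  m17: -0001,1-0-1
  m19: 1--11,1-0-1
  m22: 1011- ←essential
  m23: 1--11,1011-
  m24: 11-0-,110--
  m25: 1-0-1,11--1,11-0-,110--
  m26: 110-- ←essential
  m27: -1-11,1--11,1-0-1,11--1,110--
  m28: -1100,11-0-
  m29: 11--1,11-0-
  m31: -1-11,1--11,11--1
Essential: -1-11, 1011-, 110--
Petrick residual → 0-100, 00-01, 1-0-1, 11-0-
Min cover (7 terms): bde + a'cd'e' + a'b'd'e + ac'e + ab'cd + abd' + abc'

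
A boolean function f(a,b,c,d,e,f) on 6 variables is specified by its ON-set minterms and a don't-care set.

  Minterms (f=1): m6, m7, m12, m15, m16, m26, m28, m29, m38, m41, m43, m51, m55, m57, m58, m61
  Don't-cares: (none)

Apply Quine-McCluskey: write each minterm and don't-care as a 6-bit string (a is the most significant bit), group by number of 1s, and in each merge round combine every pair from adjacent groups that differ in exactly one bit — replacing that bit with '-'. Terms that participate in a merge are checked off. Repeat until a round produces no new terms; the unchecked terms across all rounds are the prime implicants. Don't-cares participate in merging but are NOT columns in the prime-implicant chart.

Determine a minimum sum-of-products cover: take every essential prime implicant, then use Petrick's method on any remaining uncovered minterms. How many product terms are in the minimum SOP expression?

size-2^0 implicants → 000110(✓)  000111(✓)  001100(✓)  001111(✓)  010000  011010(✓)  011100(✓)  011101(✓)  100110(✓)  101001(✓)  101011(✓)  110011(✓)  110111(✓)  111001(✓)  111010(✓)  111101(✓)
size-2^1 implicants → -00110  -11010  -11101  0-1100  00-111  00011-  01110-  1-1001  1010-1  110-11  111-01
Unchecked terms (primes): -00110, -11010, -11101, 0-1100, 00-111, 00011-, 010000, 01110-, 1-1001, 1010-1, 110-11, 111-01
Minterm coverage:
  m6 ⊆ -00110,00011-
  m7 ⊆ 00-111,00011-
  m12 ⊆ 0-1100 [E]
  m15 ⊆ 00-111 [E]
  m16 ⊆ 010000 [E]
  m26 ⊆ -11010 [E]
  m28 ⊆ 0-1100,01110-
  m29 ⊆ -11101,01110-
  m38 ⊆ -00110 [E]
  m41 ⊆ 1-1001,1010-1
  m43 ⊆ 1010-1 [E]
  m51 ⊆ 110-11 [E]
  m55 ⊆ 110-11 [E]
  m57 ⊆ 1-1001,111-01
  m58 ⊆ -11010 [E]
  m61 ⊆ -11101,111-01
E = {-00110, -11010, 0-1100, 00-111, 010000, 1010-1, 110-11}
Petrick residual → -11101, 1-1001
Cover = b'c'def' + bcd'ef' + bcde'f + a'cde'f' + a'b'def + a'bc'd'e'f' + acd'e'f + ab'cd'f + abc'ef  |cover|=9

9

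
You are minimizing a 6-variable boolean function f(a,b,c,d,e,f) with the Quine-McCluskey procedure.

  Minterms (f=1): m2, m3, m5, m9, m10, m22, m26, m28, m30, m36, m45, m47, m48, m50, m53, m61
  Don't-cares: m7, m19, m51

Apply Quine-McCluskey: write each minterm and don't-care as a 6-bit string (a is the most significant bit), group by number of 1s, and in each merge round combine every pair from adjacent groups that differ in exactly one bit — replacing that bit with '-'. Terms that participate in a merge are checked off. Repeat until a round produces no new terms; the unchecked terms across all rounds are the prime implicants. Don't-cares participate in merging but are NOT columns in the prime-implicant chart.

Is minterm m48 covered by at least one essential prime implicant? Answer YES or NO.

size-2^0 implicants → 000010(✓)  000011(✓)  000101(✓)  000111(✓)  001001  001010(✓)  010011(✓)  010110(✓)  011010(✓)  011100(✓)  011110(✓)  100100  101101(✓)  101111(✓)  110000(✓)  110010(✓)  110011(✓)  110101(✓)  111101(✓)
size-2^1 implicants → -10011  0-0011  0-1010  00-010  000-11  00001-  0001-1  01-110  011-10  0111-0  1-1101  1011-1  11-101  1100-0  11001-
Unchecked terms (primes): -10011, 0-0011, 0-1010, 00-010, 000-11, 00001-, 0001-1, 001001, 01-110, 011-10, 0111-0, 1-1101, 100100, 1011-1, 11-101, 1100-0, 11001-
Minterm coverage:
  m2 ⊆ 00-010,00001-
  m3 ⊆ 0-0011,000-11,00001-
  m5 ⊆ 0001-1 [E]
  m9 ⊆ 001001 [E]
  m10 ⊆ 0-1010,00-010
  m22 ⊆ 01-110 [E]
  m26 ⊆ 0-1010,011-10
  m28 ⊆ 0111-0 [E]
  m30 ⊆ 01-110,011-10,0111-0
  m36 ⊆ 100100 [E]
  m45 ⊆ 1-1101,1011-1
  m47 ⊆ 1011-1 [E]
  m48 ⊆ 1100-0 [E]
  m50 ⊆ 1100-0,11001-
  m53 ⊆ 11-101 [E]
  m61 ⊆ 1-1101,11-101
E = {0001-1, 001001, 01-110, 0111-0, 100100, 1011-1, 11-101, 1100-0}

YES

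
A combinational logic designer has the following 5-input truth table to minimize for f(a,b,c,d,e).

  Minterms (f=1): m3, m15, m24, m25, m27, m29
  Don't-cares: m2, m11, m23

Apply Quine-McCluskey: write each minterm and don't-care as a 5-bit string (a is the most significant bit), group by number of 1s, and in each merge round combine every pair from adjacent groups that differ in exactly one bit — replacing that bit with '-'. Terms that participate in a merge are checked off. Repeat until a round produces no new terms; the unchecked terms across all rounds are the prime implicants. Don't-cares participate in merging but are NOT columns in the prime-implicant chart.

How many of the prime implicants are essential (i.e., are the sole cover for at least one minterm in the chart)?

3

Round 0: 00010✓ 00011✓ 01011✓ 01111✓ 10111 11000✓ 11001✓ 11011✓ 11101✓
Round 1: -1011 0-011 0001- 01-11 11-01 110-1 1100-
PIs = {-1011, 0-011, 0001-, 01-11, 10111, 11-01, 110-1, 1100-}
Coverage chart:
  m3: 0-011,0001-
  m15: 01-11 ←essential
  m24: 1100- ←essential
  m25: 11-01,110-1,1100-
  m27: -1011,110-1
  m29: 11-01 ←essential
Essential: 01-11, 11-01, 1100-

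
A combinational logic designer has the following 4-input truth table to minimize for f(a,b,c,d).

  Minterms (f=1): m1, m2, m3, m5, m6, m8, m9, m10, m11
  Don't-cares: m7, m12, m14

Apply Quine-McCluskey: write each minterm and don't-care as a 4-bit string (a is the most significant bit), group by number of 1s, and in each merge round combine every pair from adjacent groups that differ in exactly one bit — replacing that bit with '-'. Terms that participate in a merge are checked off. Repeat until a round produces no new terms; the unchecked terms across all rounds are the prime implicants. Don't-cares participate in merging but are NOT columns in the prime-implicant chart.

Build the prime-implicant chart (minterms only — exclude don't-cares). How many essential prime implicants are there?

1

Round 0: 0001✓ 0010✓ 0011✓ 0101✓ 0110✓ 0111✓ 1000✓ 1001✓ 1010✓ 1011✓ 1100✓ 1110✓
Round 1: -001✓ -010✓ -011✓ -110✓ 0-01✓ 0-10✓ 0-11✓ 00-1✓ 001-✓ 01-1✓ 011-✓ 1-00✓ 1-10✓ 10-0✓ 10-1✓ 100-✓ 101-✓ 11-0✓
Round 2: --10 -0-1 -01- 0--1 0-1- 1--0 10--
PIs = {--10, -0-1, -01-, 0--1, 0-1-, 1--0, 10--}
Coverage chart:
  m1: -0-1,0--1
  m2: --10,-01-,0-1-
  m3: -0-1,-01-,0--1,0-1-
  m5: 0--1 ←essential
  m6: --10,0-1-
  m8: 1--0,10--
  m9: -0-1,10--
  m10: --10,-01-,1--0,10--
  m11: -0-1,-01-,10--
Essential: 0--1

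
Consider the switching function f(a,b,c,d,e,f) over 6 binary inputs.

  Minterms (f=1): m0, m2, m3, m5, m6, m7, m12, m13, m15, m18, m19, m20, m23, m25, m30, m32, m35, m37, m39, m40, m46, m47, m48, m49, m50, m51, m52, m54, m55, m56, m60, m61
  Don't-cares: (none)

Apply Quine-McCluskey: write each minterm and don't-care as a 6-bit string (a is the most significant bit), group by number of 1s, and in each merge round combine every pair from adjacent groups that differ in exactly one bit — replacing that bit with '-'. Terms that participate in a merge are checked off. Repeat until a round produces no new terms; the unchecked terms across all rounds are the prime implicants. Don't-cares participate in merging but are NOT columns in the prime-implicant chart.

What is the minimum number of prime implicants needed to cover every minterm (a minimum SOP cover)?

size-2^0 implicants → 000000(✓)  000010(✓)  000011(✓)  000101(✓)  000110(✓)  000111(✓)  001100(✓)  001101(✓)  001111(✓)  010010(✓)  010011(✓)  010100(✓)  010111(✓)  011001  011110  100000(✓)  100011(✓)  100101(✓)  100111(✓)  101000(✓)  101110(✓)  101111(✓)  110000(✓)  110001(✓)  110010(✓)  110011(✓)  110100(✓)  110110(✓)  110111(✓)  111000(✓)  111100(✓)  111101(✓)
size-2^1 implicants → -00000  -00011(✓)  -00101(✓)  -00111(✓)  -01111(✓)  -10010(✓)  -10011(✓)  -10100  -10111(✓)  0-0010(✓)  0-0011(✓)  0-0111(✓)  00-101(✓)  00-111(✓)  000-10(✓)  000-11(✓)  0000-0  00001-(✓)  0001-1(✓)  00011-(✓)  0011-1(✓)  00110-  010-11(✓)  01001-(✓)  1-0000(✓)  1-0011(✓)  1-0111(✓)  1-1000(✓)  10-000(✓)  10-111(✓)  100-11(✓)  1001-1(✓)  10111-  11-000(✓)  11-100(✓)  110-00(✓)  110-10(✓)  110-11(✓)  1100-0(✓)  1100-1(✓)  11000-(✓)  11001-(✓)  1101-0(✓)  11011-(✓)  111-00(✓)  11110-
size-2^2 implicants → --0011(✓)  --0111(✓)  -0-111  -00-11(✓)  -001-1  -10-11(✓)  -1001-  0-0-11(✓)  0-001-  00-1-1  000-1-  1--000  1-0-11(✓)  11--00  110--0  110-1-  1100--
size-2^3 implicants → --0-11
Unchecked terms (primes): --0-11, -0-111, -00000, -001-1, -1001-, -10100, 0-001-, 00-1-1, 000-1-, 0000-0, 00110-, 011001, 011110, 1--000, 10111-, 11--00, 110--0, 110-1-, 1100--, 11110-
Minterm coverage:
  m0 ⊆ -00000,0000-0
  m2 ⊆ 0-001-,000-1-,0000-0
  m3 ⊆ --0-11,0-001-,000-1-
  m5 ⊆ -001-1,00-1-1
  m6 ⊆ 000-1- [E]
  m7 ⊆ --0-11,-0-111,-001-1,00-1-1,000-1-
  m12 ⊆ 00110- [E]
  m13 ⊆ 00-1-1,00110-
  m15 ⊆ -0-111,00-1-1
  m18 ⊆ -1001-,0-001-
  m19 ⊆ --0-11,-1001-,0-001-
  m20 ⊆ -10100 [E]
  m23 ⊆ --0-11 [E]
  m25 ⊆ 011001 [E]
  m30 ⊆ 011110 [E]
  m32 ⊆ -00000,1--000
  m35 ⊆ --0-11 [E]
  m37 ⊆ -001-1 [E]
  m39 ⊆ --0-11,-0-111,-001-1
  m40 ⊆ 1--000 [E]
  m46 ⊆ 10111- [E]
  m47 ⊆ -0-111,10111-
  m48 ⊆ 1--000,11--00,110--0,1100--
  m49 ⊆ 1100-- [E]
  m50 ⊆ -1001-,110--0,110-1-,1100--
  m51 ⊆ --0-11,-1001-,110-1-,1100--
  m52 ⊆ -10100,11--00,110--0
  m54 ⊆ 110--0,110-1-
  m55 ⊆ --0-11,110-1-
  m56 ⊆ 1--000,11--00
  m60 ⊆ 11--00,11110-
  m61 ⊆ 11110- [E]
E = {--0-11, -001-1, -10100, 000-1-, 00110-, 011001, 011110, 1--000, 10111-, 1100--, 11110-}
Petrick residual → -0-111, -00000, -1001-, 110--0
Cover = c'ef + b'def + b'c'd'e'f' + b'c'df + bc'd'e + bc'de'f' + a'b'c'e + a'b'cde' + a'bcd'e'f + a'bcdef' + ad'e'f' + ab'cde + abc'f' + abc'd' + abcde'  |cover|=15

15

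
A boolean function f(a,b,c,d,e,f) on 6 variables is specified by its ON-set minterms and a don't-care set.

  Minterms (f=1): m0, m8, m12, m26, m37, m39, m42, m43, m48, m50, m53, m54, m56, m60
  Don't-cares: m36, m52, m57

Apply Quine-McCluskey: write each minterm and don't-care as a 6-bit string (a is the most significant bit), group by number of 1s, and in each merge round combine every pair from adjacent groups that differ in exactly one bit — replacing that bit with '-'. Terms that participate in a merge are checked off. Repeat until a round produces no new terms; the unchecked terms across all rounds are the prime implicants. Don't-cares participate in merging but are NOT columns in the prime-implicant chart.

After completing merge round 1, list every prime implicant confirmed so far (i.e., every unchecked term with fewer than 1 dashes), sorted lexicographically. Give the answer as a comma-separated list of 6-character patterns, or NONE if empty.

011010

size-2^0 implicants → 000000(✓)  001000(✓)  001100(✓)  011010  100100(✓)  100101(✓)  100111(✓)  101010(✓)  101011(✓)  110000(✓)  110010(✓)  110100(✓)  110101(✓)  110110(✓)  111000(✓)  111001(✓)  111100(✓)
size-2^1 implicants → 00-000  001-00  1-0100(✓)  1-0101(✓)  1001-1  10010-(✓)  10101-  11-000(✓)  11-100(✓)  110-00(✓)  110-10(✓)  1100-0(✓)  1101-0(✓)  11010-(✓)  111-00(✓)  11100-
size-2^2 implicants → 1-010-  11--00  110--0
Unchecked terms (primes): 00-000, 001-00, 011010, 1-010-, 1001-1, 10101-, 11--00, 110--0, 11100-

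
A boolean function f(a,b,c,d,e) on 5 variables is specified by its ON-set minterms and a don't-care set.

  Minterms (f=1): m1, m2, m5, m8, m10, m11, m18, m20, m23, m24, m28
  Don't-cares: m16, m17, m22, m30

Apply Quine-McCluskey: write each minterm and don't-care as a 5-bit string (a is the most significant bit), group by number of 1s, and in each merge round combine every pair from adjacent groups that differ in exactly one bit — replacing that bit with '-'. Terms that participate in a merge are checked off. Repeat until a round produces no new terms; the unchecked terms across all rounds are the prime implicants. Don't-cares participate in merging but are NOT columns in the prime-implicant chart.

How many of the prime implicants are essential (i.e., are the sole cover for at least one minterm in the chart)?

3

size-2^0 implicants → 00001(✓)  00010(✓)  00101(✓)  01000(✓)  01010(✓)  01011(✓)  10000(✓)  10001(✓)  10010(✓)  10100(✓)  10110(✓)  10111(✓)  11000(✓)  11100(✓)  11110(✓)
size-2^1 implicants → -0001  -0010  -1000  0-010  00-01  010-0  0101-  1-000(✓)  1-100(✓)  1-110(✓)  10-00(✓)  10-10(✓)  100-0(✓)  1000-  101-0(✓)  1011-  11-00(✓)  111-0(✓)
size-2^2 implicants → 1--00  1-1-0  10--0
Unchecked terms (primes): -0001, -0010, -1000, 0-010, 00-01, 010-0, 0101-, 1--00, 1-1-0, 10--0, 1000-, 1011-
Minterm coverage:
  m1 ⊆ -0001,00-01
  m2 ⊆ -0010,0-010
  m5 ⊆ 00-01 [E]
  m8 ⊆ -1000,010-0
  m10 ⊆ 0-010,010-0,0101-
  m11 ⊆ 0101- [E]
  m18 ⊆ -0010,10--0
  m20 ⊆ 1--00,1-1-0,10--0
  m23 ⊆ 1011- [E]
  m24 ⊆ -1000,1--00
  m28 ⊆ 1--00,1-1-0
E = {00-01, 0101-, 1011-}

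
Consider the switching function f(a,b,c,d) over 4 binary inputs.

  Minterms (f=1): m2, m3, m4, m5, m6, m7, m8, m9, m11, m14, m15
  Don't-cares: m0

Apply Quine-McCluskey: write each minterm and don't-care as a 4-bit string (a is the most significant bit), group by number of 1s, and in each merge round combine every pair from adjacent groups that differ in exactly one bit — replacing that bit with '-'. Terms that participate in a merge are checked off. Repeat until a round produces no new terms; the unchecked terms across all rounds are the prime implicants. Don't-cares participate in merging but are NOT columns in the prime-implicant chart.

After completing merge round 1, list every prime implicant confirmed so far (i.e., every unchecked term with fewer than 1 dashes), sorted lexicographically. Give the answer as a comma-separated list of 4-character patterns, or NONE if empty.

Round 0: 0000✓ 0010✓ 0011✓ 0100✓ 0101✓ 0110✓ 0111✓ 1000✓ 1001✓ 1011✓ 1110✓ 1111✓
Round 1: -000 -011✓ -110✓ -111✓ 0-00✓ 0-10✓ 0-11✓ 00-0✓ 001-✓ 01-0✓ 01-1✓ 010-✓ 011-✓ 1-11✓ 10-1 100- 111-✓
Round 2: --11 -11- 0--0 0-1- 01--
PIs = {--11, -000, -11-, 0--0, 0-1-, 01--, 10-1, 100-}

NONE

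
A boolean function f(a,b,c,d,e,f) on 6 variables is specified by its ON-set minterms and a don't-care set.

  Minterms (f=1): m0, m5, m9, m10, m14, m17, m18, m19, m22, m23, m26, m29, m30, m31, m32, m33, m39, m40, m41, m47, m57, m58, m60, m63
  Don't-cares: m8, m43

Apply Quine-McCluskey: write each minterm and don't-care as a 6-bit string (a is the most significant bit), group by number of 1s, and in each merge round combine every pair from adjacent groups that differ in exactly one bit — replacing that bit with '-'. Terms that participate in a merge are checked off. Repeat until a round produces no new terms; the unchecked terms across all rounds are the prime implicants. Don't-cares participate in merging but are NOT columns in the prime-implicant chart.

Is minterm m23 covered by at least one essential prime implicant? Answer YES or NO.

NO

Round 0: 000000✓ 000101 001000✓ 001001✓ 001010✓ 001110✓ 010001✓ 010010✓ 010011✓ 010110✓ 010111✓ 011010✓ 011101✓ 011110✓ 011111✓ 100000✓ 100001✓ 100111✓ 101000✓ 101001✓ 101011✓ 101111✓ 111001✓ 111010✓ 111100 111111✓
Round 1: -00000✓ -01000✓ -01001✓ -11010 -11111 0-1010✓ 0-1110✓ 00-000✓ 001-10✓ 0010-0 00100-✓ 01-010✓ 01-110✓ 01-111✓ 010-10✓ 010-11✓ 0100-1 01001-✓ 01011-✓ 011-10✓ 0111-1 01111-✓ 1-1001 1-1111 10-000✓ 10-001✓ 10-111 10000-✓ 101-11 1010-1 10100-✓
Round 2: -0-000 -0100- 0-1-10 01--10 01-11- 010-1- 10-00-
PIs = {-0-000, -0100-, -11010, -11111, 0-1-10, 000101, 0010-0, 01--10, 01-11-, 010-1-, 0100-1, 0111-1, 1-1001, 1-1111, 10-00-, 10-111, 101-11, 1010-1, 111100}
Coverage chart:
  m0: -0-000 ←essential
  m5: 000101 ←essential
  m9: -0100- ←essential
  m10: 0-1-10,0010-0
  m14: 0-1-10 ←essential
  m17: 0100-1 ←essential
  m18: 01--10,010-1-
  m19: 010-1-,0100-1
  m22: 01--10,01-11-,010-1-
  m23: 01-11-,010-1-
  m26: -11010,0-1-10,01--10
  m29: 0111-1 ←essential
  m30: 0-1-10,01--10,01-11-
  m31: -11111,01-11-,0111-1
  m32: -0-000,10-00-
  m33: 10-00- ←essential
  m39: 10-111 ←essential
  m40: -0-000,-0100-,10-00-
  m41: -0100-,1-1001,10-00-,1010-1
  m47: 1-1111,10-111,101-11
  m57: 1-1001 ←essential
  m58: -11010 ←essential
  m60: 111100 ←essential
  m63: -11111,1-1111
Essential: -0-000, -0100-, -11010, 0-1-10, 000101, 0100-1, 0111-1, 1-1001, 10-00-, 10-111, 111100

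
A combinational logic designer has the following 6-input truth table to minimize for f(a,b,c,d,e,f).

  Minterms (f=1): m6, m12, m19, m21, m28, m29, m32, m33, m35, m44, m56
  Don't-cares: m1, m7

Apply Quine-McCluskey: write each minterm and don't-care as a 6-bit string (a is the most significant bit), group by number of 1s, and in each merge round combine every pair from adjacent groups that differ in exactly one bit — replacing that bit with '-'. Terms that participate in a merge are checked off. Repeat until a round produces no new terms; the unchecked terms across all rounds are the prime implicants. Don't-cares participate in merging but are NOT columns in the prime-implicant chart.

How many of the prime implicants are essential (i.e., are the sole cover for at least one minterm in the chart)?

7

[col 0] 000001*, 000110*, 000111*, 001100*, 010011, 010101*, 011100*, 011101*, 100000*, 100001*, 100011*, 101100*, 111000
[col 1] -00001, -01100, 0-1100, 00011-, 01-101, 01110-, 1000-1, 10000-
Prime implicants: -00001, -01100, 0-1100, 00011-, 01-101, 010011, 01110-, 1000-1, 10000-, 111000
PI chart (minterm → PIs covering it):
  6 | 00011-  (sole → essential)
  12 | -01100,0-1100
  19 | 010011  (sole → essential)
  21 | 01-101  (sole → essential)
  28 | 0-1100,01110-
  29 | 01-101,01110-
  32 | 10000-  (sole → essential)
  33 | -00001,1000-1,10000-
  35 | 1000-1  (sole → essential)
  44 | -01100  (sole → essential)
  56 | 111000  (sole → essential)
Essential prime implicants: -01100, 00011-, 01-101, 010011, 1000-1, 10000-, 111000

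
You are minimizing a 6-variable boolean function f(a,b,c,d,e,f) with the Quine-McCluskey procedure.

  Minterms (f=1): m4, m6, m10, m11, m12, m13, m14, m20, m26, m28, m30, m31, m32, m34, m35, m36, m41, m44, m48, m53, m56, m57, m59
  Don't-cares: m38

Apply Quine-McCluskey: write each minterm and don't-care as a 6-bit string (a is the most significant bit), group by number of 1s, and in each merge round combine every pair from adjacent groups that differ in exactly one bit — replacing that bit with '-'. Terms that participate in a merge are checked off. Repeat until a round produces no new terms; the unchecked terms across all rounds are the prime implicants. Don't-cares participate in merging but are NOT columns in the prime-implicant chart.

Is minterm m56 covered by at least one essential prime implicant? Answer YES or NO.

size-2^0 implicants → 000100(✓)  000110(✓)  001010(✓)  001011(✓)  001100(✓)  001101(✓)  001110(✓)  010100(✓)  011010(✓)  011100(✓)  011110(✓)  011111(✓)  100000(✓)  100010(✓)  100011(✓)  100100(✓)  100110(✓)  101001(✓)  101100(✓)  110000(✓)  110101  111000(✓)  111001(✓)  111011(✓)
size-2^1 implicants → -00100(✓)  -00110(✓)  -01100(✓)  0-0100(✓)  0-1010(✓)  0-1100(✓)  0-1110(✓)  00-100(✓)  00-110(✓)  0001-0(✓)  001-10(✓)  00101-  0011-0(✓)  00110-  01-100(✓)  011-10(✓)  0111-0(✓)  01111-  1-0000  1-1001  10-100(✓)  100-00(✓)  100-10(✓)  1000-0(✓)  10001-  1001-0(✓)  11-000  1110-1  11100-
size-2^2 implicants → -0-100  -001-0  0--100  0-1-10  0-11-0  00-1-0  100--0
Unchecked terms (primes): -0-100, -001-0, 0--100, 0-1-10, 0-11-0, 00-1-0, 00101-, 00110-, 01111-, 1-0000, 1-1001, 100--0, 10001-, 11-000, 110101, 1110-1, 11100-
Minterm coverage:
  m4 ⊆ -0-100,-001-0,0--100,00-1-0
  m6 ⊆ -001-0,00-1-0
  m10 ⊆ 0-1-10,00101-
  m11 ⊆ 00101- [E]
  m12 ⊆ -0-100,0--100,0-11-0,00-1-0,00110-
  m13 ⊆ 00110- [E]
  m14 ⊆ 0-1-10,0-11-0,00-1-0
  m20 ⊆ 0--100 [E]
  m26 ⊆ 0-1-10 [E]
  m28 ⊆ 0--100,0-11-0
  m30 ⊆ 0-1-10,0-11-0,01111-
  m31 ⊆ 01111- [E]
  m32 ⊆ 1-0000,100--0
  m34 ⊆ 100--0,10001-
  m35 ⊆ 10001- [E]
  m36 ⊆ -0-100,-001-0,100--0
  m41 ⊆ 1-1001 [E]
  m44 ⊆ -0-100 [E]
  m48 ⊆ 1-0000,11-000
  m53 ⊆ 110101 [E]
  m56 ⊆ 11-000,11100-
  m57 ⊆ 1-1001,1110-1,11100-
  m59 ⊆ 1110-1 [E]
E = {-0-100, 0--100, 0-1-10, 00101-, 00110-, 01111-, 1-1001, 10001-, 110101, 1110-1}

NO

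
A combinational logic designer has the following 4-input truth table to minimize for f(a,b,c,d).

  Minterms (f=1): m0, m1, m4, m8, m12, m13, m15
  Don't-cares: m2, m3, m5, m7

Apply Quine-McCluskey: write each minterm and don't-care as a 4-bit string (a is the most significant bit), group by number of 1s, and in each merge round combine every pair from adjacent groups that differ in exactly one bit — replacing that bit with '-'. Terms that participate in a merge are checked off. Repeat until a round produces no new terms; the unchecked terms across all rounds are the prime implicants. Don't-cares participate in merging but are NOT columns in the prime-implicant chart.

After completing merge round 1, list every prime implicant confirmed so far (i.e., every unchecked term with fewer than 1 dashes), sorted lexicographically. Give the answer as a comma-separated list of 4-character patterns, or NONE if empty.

Round 0: 0000✓ 0001✓ 0010✓ 0011✓ 0100✓ 0101✓ 0111✓ 1000✓ 1100✓ 1101✓ 1111✓
Round 1: -000✓ -100✓ -101✓ -111✓ 0-00✓ 0-01✓ 0-11✓ 00-0✓ 00-1✓ 000-✓ 001-✓ 01-1✓ 010-✓ 1-00✓ 11-1✓ 110-✓
Round 2: --00 -1-1 -10- 0--1 0-0- 00--
PIs = {--00, -1-1, -10-, 0--1, 0-0-, 00--}

NONE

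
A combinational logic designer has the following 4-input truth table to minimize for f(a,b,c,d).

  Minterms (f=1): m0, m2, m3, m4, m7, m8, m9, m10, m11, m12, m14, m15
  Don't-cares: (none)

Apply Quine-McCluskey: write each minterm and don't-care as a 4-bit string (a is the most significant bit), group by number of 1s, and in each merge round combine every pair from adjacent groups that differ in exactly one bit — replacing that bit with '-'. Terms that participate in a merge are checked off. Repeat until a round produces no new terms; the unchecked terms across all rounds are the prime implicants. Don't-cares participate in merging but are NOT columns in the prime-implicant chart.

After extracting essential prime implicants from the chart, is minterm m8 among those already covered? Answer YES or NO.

YES

size-2^0 implicants → 0000(✓)  0010(✓)  0011(✓)  0100(✓)  0111(✓)  1000(✓)  1001(✓)  1010(✓)  1011(✓)  1100(✓)  1110(✓)  1111(✓)
size-2^1 implicants → -000(✓)  -010(✓)  -011(✓)  -100(✓)  -111(✓)  0-00(✓)  0-11(✓)  00-0(✓)  001-(✓)  1-00(✓)  1-10(✓)  1-11(✓)  10-0(✓)  10-1(✓)  100-(✓)  101-(✓)  11-0(✓)  111-(✓)
size-2^2 implicants → --00  --11  -0-0  -01-  1--0  1-1-  10--
Unchecked terms (primes): --00, --11, -0-0, -01-, 1--0, 1-1-, 10--
Minterm coverage:
  m0 ⊆ --00,-0-0
  m2 ⊆ -0-0,-01-
  m3 ⊆ --11,-01-
  m4 ⊆ --00 [E]
  m7 ⊆ --11 [E]
  m8 ⊆ --00,-0-0,1--0,10--
  m9 ⊆ 10-- [E]
  m10 ⊆ -0-0,-01-,1--0,1-1-,10--
  m11 ⊆ --11,-01-,1-1-,10--
  m12 ⊆ --00,1--0
  m14 ⊆ 1--0,1-1-
  m15 ⊆ --11,1-1-
E = {--00, --11, 10--}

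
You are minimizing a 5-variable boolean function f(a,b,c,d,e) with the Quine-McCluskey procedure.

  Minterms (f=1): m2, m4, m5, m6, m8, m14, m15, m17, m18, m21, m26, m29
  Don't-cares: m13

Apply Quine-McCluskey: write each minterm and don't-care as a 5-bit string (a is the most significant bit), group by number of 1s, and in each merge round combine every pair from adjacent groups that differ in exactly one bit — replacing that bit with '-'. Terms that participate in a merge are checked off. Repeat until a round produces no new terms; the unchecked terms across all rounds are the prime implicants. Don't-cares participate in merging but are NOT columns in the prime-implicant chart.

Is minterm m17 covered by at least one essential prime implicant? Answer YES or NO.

[col 0] 00010*, 00100*, 00101*, 00110*, 01000, 01101*, 01110*, 01111*, 10001*, 10010*, 10101*, 11010*, 11101*
[col 1] -0010, -0101*, -1101*, 0-101*, 0-110, 00-10, 001-0, 0010-, 011-1, 0111-, 1-010, 1-101*, 10-01
[col 2] --101
Prime implicants: --101, -0010, 0-110, 00-10, 001-0, 0010-, 01000, 011-1, 0111-, 1-010, 10-01
PI chart (minterm → PIs covering it):
  2 | -0010,00-10
  4 | 001-0,0010-
  5 | --101,0010-
  6 | 0-110,00-10,001-0
  8 | 01000  (sole → essential)
  14 | 0-110,0111-
  15 | 011-1,0111-
  17 | 10-01  (sole → essential)
  18 | -0010,1-010
  21 | --101,10-01
  26 | 1-010  (sole → essential)
  29 | --101  (sole → essential)
Essential prime implicants: --101, 01000, 1-010, 10-01

YES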